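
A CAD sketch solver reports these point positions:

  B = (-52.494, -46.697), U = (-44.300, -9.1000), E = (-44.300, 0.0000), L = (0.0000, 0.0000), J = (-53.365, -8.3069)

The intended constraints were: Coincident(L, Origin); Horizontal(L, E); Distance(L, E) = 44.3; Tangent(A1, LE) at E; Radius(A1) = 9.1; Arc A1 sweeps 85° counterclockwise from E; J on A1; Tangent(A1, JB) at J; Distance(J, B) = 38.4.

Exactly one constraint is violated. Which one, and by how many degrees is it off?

Tangent(A1, JB) at J — off by 6.30°.

L = (0.00, 0.00) ✓; L.y = 0.00, E.y = 0.00 ✓; |LE| = 44.30 ✓; ∠(UE, EL) = 90.00° ✓; |UE| = 9.100 ✓; bearing(U→J) − bearing(U→E) = 85.00° ✓; |UJ| = 9.100 ✓; ∠(UJ, JB) = 83.70° ✗; |JB| = 38.40 ✓.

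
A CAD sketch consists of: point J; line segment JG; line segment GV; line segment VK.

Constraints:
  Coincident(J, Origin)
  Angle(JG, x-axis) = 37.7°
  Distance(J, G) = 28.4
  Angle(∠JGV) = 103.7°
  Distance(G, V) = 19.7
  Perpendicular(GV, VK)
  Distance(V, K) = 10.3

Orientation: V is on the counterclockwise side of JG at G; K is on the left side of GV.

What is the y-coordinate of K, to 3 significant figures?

31.2

J is at the origin; JG runs at 37.7° with length 28.4, so G = 28.4·(cos 37.7°, sin 37.7°) = (22.5, 17.4). ∠JGV = 103.7°, so GV runs at 37.7° + (180° − 103.7°) = 114° from the x-axis; with |GV| = 19.7, V = G + 19.7·(cos 114°, sin 114°) = (14.5, 35.4). GV ⟂ VK; with |VK| = 10.3 on the left of GV, K = V + 10.3·(-0.914, -0.407) = (5.05, 31.2). So K.y = 31.2.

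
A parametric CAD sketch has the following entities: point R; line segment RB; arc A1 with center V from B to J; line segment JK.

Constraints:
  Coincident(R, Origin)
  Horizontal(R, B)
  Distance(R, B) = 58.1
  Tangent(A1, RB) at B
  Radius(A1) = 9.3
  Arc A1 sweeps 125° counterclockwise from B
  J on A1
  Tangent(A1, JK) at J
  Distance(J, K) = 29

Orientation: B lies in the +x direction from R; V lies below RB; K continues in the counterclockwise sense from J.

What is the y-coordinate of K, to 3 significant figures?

-38.4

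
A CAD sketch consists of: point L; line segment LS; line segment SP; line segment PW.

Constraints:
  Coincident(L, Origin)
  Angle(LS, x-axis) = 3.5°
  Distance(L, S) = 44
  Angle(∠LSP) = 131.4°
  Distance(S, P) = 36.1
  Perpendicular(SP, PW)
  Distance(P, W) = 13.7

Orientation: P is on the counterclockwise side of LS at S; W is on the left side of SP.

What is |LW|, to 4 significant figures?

68.00

L is at the origin; LS runs at 3.5° with length 44.0, so S = 44.0·(cos 3.5°, sin 3.5°) = (43.92, 2.686). ∠LSP = 131.4°, so SP runs at 3.5° + (180° − 131.4°) = 52.10° from the x-axis; with |SP| = 36.1, P = S + 36.1·(cos 52.10°, sin 52.10°) = (66.09, 31.17). SP ⟂ PW; with |PW| = 13.7 on the left of SP, W = P + 13.7·(-0.7891, 0.6143) = (55.28, 39.59). Then |LW| = |W − L| = 68.00.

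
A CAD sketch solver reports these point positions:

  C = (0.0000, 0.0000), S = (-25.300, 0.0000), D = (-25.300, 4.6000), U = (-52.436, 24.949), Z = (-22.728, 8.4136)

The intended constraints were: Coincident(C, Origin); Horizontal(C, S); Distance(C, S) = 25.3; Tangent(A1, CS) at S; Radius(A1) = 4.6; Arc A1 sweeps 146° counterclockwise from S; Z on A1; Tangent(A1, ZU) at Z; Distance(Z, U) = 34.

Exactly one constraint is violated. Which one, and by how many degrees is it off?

Tangent(A1, ZU) at Z — off by 4.90°.

C = (0.00, 0.00) ✓; C.y = 0.00, S.y = 0.00 ✓; |CS| = 25.30 ✓; ∠(DS, SC) = 90.00° ✓; |DS| = 4.600 ✓; bearing(D→Z) − bearing(D→S) = 146.0° ✓; |DZ| = 4.600 ✓; ∠(DZ, ZU) = 85.10° ✗; |ZU| = 34.00 ✓.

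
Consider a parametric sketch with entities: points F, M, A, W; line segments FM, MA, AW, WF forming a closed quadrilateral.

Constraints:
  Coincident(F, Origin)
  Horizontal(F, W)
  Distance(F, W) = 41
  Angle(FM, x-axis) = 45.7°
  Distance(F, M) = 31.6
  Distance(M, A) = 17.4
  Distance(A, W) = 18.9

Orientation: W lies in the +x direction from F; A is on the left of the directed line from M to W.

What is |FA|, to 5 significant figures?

43.336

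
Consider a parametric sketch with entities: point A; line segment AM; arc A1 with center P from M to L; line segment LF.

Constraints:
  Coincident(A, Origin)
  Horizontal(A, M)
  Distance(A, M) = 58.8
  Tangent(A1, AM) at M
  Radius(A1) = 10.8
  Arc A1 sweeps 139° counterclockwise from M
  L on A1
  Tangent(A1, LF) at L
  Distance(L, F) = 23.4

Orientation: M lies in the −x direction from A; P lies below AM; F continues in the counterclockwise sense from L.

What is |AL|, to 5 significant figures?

68.557

A is at the origin; A and M share the same y with |AM| = 58.8 and M on the −x side, so M = (-58.800, 0.0000). Since A1 is tangent to AM there, PM ⟂ AM, so P = M + (0, -10.8) = (-58.800, -10.800). On A1, M sits at bearing 90° from P; a 139° counterclockwise sweep puts L at bearing 229°, so L = P + 10.8·(cos 229°, sin 229°) = (-65.885, -18.951). Then |AL| = |L − A| = 68.557.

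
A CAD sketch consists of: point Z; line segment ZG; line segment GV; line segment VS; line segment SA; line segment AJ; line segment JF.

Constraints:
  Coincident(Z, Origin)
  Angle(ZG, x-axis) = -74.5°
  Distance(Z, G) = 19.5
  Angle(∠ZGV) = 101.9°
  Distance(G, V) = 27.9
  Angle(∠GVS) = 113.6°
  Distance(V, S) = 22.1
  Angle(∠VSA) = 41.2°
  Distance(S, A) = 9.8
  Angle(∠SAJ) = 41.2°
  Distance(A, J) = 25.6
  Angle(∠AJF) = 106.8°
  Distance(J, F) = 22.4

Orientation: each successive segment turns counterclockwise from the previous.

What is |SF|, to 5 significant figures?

28.893

Z is at the origin; ZG runs at -74.5° with length 19.5, so G = (5.2111, -18.791). ∠ZGV = 101.9° gives GV at 3.6000° from the x-axis; with |GV| = 27.9, V = (33.056, -17.039). ∠GVS = 113.6° gives VS at 70.000° from the x-axis; with |VS| = 22.1, S = (40.615, 3.7283). ∠VSA = 41.2° gives SA at -151.20° from the x-axis; with |SA| = 9.8, A = (32.027, -0.99292). ∠SAJ = 41.2° gives AJ at -12.400° from the x-axis; with |AJ| = 25.6, J = (57.030, -6.4901). ∠AJF = 106.8° gives JF at 60.800° from the x-axis; with |JF| = 22.4, F = (67.958, 13.063). Then |SF| = |F − S| = 28.893.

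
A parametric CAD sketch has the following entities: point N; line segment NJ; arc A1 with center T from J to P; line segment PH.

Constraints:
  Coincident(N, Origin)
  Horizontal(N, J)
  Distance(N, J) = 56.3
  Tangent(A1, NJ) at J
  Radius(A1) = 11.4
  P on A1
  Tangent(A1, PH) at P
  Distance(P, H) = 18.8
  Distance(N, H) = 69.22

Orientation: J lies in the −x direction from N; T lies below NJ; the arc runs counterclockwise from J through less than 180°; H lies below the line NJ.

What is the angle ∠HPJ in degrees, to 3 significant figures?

125°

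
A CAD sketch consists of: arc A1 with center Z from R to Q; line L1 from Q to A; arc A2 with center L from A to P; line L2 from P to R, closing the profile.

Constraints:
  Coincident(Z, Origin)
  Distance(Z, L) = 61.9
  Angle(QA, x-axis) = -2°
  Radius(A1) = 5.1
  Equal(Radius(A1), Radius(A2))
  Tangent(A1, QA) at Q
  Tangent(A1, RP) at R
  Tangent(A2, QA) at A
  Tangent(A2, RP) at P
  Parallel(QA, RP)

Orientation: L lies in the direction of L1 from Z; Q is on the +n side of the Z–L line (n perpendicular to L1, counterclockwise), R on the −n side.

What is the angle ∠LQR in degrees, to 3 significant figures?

85.3°

Z is at the origin and L lies 61.9 along u from Z, so L = 61.9·u = (61.9, -2.16). Tangency of A1 to both parallel lines with radius 5.1 puts Q and R at Z ± 5.1·n: Q = (0.178, 5.10), R = (-0.178, -5.10). Then cos ∠LQR = QL·QR / (|QL||QR|), giving 85.3°.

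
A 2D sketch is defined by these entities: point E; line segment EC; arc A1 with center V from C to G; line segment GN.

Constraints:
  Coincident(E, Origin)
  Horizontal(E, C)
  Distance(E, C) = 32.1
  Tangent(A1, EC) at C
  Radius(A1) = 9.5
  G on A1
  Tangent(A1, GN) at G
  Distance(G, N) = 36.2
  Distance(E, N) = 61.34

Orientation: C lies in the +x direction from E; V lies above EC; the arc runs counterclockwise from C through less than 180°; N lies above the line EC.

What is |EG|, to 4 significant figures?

42.72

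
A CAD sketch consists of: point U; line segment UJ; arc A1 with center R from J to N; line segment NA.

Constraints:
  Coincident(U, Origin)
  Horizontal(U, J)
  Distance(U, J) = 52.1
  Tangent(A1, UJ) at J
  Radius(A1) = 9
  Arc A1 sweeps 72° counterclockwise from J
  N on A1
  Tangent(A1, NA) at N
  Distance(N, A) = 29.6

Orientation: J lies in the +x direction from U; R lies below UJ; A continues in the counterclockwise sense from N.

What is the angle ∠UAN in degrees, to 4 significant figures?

63.02°

On A1, J sits at bearing 90° from R; a 72° counterclockwise sweep puts N at bearing 162°, so N = R + 9.0·(cos 162°, sin 162°) = (43.54, -6.219). Tangency of A1 to NA means the radius RN is perpendicular to NA, so NA runs along (−sin 162°, cos 162°); with |NA| = 29.6, A = (34.39, -34.37). Then cos ∠UAN = AU·AN / (|AU||AN|), giving 63.02°.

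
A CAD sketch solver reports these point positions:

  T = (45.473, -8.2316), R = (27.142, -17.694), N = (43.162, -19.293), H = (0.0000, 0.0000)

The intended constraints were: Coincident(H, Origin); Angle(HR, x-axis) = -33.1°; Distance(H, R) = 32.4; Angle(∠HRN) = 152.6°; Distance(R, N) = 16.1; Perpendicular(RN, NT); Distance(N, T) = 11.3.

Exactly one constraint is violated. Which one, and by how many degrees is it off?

Perpendicular(RN, NT) — off by 6.10°.

H = (0.00, 0.00) ✓; HR at -33.10° ✓; |HR| = 32.40 ✓; ∠HRN = 152.6° ✓; |RN| = 16.10 ✓; ∠(RN, NT) = 83.90° ✗; |NT| = 11.30 ✓.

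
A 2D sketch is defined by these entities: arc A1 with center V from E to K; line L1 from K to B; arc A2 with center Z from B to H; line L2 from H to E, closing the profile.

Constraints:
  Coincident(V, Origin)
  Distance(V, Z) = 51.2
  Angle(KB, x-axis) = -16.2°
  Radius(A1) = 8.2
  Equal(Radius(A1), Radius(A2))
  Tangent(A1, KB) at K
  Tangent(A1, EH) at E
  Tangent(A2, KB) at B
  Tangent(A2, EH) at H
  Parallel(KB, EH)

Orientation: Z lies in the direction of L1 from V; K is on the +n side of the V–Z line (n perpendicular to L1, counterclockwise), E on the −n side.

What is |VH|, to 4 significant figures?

51.85

Tangency of A1 to both parallel lines with radius 8.2 puts K and E at V ± 8.2·n: K = (2.288, 7.874), E = (-2.288, -7.874). Equal radii place B and H the same way about Z: B = Z + 8.2·n = (51.45, -6.410), H = Z − 8.2·n = (46.88, -22.16). Then |VH| = |H − V| = 51.85.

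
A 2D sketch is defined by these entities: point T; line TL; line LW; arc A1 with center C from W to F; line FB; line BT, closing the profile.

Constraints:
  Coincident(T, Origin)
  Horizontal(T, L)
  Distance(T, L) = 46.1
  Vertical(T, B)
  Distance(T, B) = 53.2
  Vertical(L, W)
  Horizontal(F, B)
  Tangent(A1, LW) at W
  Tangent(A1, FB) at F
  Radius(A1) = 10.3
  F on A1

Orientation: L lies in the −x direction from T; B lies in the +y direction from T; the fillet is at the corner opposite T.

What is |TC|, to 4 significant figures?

55.88

T is at the origin; T and L share the same y with |TL| = 46.1 and L on the −x side, so L = (-46.10, 0.000). T and B share the same x with |TB| = 53.2 and B on the +y side, so B = (0.000, 53.20). The virtual corner opposite T is at (-46.10, 53.20). Since A1 is tangent to LW there, CW ⟂ LW and the tangent condition forces CF to be normal to FB, with radius 10.3, so the center C sits 10.3 in from both sides at C = (-35.80, 42.90). Then |TC| = |C − T| = 55.88.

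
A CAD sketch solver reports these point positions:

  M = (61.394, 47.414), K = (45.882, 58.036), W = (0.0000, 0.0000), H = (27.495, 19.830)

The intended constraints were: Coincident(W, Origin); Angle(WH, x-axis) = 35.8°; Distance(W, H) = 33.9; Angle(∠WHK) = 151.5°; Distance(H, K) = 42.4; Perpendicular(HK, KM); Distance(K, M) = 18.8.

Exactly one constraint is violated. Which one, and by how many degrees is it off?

Perpendicular(HK, KM) — off by 8.70°.

W = (0.00, 0.00) ✓; WH at 35.80° ✓; |WH| = 33.90 ✓; ∠WHK = 151.5° ✓; |HK| = 42.40 ✓; ∠(HK, KM) = 98.70° ✗; |KM| = 18.80 ✓.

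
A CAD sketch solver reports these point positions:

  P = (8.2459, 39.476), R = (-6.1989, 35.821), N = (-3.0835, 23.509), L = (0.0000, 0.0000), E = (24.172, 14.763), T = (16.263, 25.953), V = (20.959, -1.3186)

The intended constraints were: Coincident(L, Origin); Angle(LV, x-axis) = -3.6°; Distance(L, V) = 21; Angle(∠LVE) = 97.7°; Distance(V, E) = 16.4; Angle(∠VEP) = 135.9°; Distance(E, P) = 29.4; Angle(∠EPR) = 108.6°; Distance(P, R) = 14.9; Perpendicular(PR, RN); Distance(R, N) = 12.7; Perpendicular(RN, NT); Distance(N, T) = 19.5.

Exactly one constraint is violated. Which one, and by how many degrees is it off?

Perpendicular(RN, NT) — off by 7.00°.

L = (0.00, 0.00) ✓; LV at -3.600° ✓; |LV| = 21.00 ✓; ∠LVE = 97.70° ✓; |VE| = 16.40 ✓; ∠VEP = 135.9° ✓; |EP| = 29.40 ✓; ∠EPR = 108.6° ✓; |PR| = 14.90 ✓; ∠(PR, RN) = 90.00° ✓; |RN| = 12.70 ✓; ∠(RN, NT) = 83.00° ✗; |NT| = 19.50 ✓.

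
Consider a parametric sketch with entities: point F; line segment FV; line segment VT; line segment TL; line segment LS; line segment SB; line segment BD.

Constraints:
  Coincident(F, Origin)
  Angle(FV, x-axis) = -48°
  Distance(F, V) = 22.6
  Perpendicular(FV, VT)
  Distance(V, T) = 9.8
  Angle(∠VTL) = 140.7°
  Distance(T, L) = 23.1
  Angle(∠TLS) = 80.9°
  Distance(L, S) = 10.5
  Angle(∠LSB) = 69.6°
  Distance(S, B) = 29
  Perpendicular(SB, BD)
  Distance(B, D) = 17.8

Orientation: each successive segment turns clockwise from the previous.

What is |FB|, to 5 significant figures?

29.549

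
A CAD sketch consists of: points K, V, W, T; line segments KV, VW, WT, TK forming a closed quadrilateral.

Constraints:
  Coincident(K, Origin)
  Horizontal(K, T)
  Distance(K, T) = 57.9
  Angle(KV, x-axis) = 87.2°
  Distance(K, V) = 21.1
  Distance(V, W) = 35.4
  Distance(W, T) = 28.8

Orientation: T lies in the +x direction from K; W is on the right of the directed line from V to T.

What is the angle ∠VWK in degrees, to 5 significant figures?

36.565°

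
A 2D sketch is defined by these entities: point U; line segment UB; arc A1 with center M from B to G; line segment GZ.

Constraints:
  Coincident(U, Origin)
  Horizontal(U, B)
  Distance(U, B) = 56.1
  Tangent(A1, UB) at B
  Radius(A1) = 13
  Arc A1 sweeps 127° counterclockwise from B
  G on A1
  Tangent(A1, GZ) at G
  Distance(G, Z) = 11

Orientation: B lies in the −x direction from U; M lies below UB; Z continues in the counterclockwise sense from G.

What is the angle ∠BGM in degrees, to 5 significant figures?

26.500°

U is at the origin; U and B share the same y with |UB| = 56.1 and B on the −x side, so B = (-56.100, 0.0000). A1 meets UB tangentially, so MB is at right angles to UB, so M = B + (0, -13) = (-56.100, -13.000). On A1, B sits at bearing 90° from M; a 127° counterclockwise sweep puts G at bearing 217°, so G = M + 13.0·(cos 217°, sin 217°) = (-66.482, -20.824). Then cos ∠BGM = GB·GM / (|GB||GM|), giving 26.500°.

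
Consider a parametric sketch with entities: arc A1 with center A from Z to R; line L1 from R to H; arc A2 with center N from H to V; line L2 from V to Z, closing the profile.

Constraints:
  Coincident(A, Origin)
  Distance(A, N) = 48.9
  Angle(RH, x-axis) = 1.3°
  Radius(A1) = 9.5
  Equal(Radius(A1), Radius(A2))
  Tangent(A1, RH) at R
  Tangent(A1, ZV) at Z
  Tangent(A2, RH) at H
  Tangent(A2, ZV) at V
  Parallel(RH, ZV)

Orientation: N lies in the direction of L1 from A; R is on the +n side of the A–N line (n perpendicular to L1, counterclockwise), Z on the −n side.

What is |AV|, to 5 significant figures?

49.814

Tangency of A1 to both parallel lines with radius 9.5 puts R and Z at A ± 9.5·n: R = (-0.21553, 9.4976), Z = (0.21553, -9.4976). Equal radii place H and V the same way about N: H = N + 9.5·n = (48.672, 10.607), V = N − 9.5·n = (49.103, -8.3881). Then |AV| = |V − A| = 49.814.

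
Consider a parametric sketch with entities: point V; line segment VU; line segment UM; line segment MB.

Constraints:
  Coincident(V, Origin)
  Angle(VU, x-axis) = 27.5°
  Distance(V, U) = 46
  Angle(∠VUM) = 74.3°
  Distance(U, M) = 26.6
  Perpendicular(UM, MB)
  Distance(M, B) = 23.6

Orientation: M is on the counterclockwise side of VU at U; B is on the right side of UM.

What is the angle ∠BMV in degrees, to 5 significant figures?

162.28°

V is at the origin; VU runs at 27.5° with length 46.0, so U = 46.0·(cos 27.5°, sin 27.5°) = (40.802, 21.240). ∠VUM = 74.3°, so UM runs at 27.5° + (180° − 74.3°) = 133.20° from the x-axis; with |UM| = 26.6, M = U + 26.6·(cos 133.20°, sin 133.20°) = (22.594, 40.631). The perpendicularity gives MB at right angles to UM; with |MB| = 23.6 on the right of UM, B = M + 23.6·(0.72897, 0.68455) = (39.797, 56.786). Then cos ∠BMV = MB·MV / (|MB||MV|), giving 162.28°.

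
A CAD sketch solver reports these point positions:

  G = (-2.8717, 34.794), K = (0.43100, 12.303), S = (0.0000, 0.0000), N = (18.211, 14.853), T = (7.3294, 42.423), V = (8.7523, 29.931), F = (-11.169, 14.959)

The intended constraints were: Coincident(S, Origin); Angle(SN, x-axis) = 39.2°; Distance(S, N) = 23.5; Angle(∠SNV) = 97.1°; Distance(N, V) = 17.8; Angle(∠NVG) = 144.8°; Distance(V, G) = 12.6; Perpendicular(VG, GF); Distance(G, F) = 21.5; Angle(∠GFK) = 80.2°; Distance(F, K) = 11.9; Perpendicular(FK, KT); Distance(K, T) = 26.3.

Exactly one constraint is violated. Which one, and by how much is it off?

Distance(K, T) = 26.3 — off by 4.60.

S = (0.00, 0.00) ✓; SN at 39.20° ✓; |SN| = 23.50 ✓; ∠SNV = 97.10° ✓; |NV| = 17.80 ✓; ∠NVG = 144.8° ✓; |VG| = 12.60 ✓; ∠(VG, GF) = 90.00° ✓; |GF| = 21.50 ✓; ∠GFK = 80.20° ✓; |FK| = 11.90 ✓; ∠(FK, KT) = 90.00° ✓; |KT| = 30.90 ✗.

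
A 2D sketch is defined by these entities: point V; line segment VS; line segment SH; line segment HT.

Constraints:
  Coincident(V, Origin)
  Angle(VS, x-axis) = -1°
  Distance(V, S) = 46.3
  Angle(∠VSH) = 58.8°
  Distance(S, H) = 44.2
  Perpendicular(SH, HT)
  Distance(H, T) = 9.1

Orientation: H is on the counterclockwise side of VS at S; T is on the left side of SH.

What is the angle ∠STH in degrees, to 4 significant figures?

78.37°

∠VSH = 58.8°, so SH runs at -1.0° + (180° − 58.8°) = 120.2° from the x-axis; with |SH| = 44.2, H = S + 44.2·(cos 120.2°, sin 120.2°) = (24.06, 37.39). SH ⟂ HT; with |HT| = 9.1 on the left of SH, T = H + 9.1·(-0.8643, -0.5030) = (16.19, 32.82). Then cos ∠STH = TS·TH / (|TS||TH|), giving 78.37°.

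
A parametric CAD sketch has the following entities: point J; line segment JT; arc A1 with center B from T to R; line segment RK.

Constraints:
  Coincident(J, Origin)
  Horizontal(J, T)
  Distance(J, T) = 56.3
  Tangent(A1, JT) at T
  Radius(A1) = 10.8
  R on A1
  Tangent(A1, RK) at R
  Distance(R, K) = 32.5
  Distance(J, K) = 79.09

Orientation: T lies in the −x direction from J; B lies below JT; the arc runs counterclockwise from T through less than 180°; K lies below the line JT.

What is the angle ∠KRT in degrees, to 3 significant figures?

134°

Checks: |BT| = 10.80 ✓; |BR| = 10.80 ✓; ∠(BR, RK) = 90.00° ✓; |RK| = 32.50 ✓; |JK| = 79.09 ✓.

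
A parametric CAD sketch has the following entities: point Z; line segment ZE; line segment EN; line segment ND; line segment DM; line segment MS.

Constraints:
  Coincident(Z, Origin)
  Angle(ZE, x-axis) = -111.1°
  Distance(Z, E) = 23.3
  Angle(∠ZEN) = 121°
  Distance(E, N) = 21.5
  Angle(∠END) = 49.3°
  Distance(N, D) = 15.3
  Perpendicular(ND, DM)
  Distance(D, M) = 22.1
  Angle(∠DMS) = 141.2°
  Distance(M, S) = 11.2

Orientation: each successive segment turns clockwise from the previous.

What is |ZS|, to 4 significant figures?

34.13

Z is at the origin; ZE runs at -111.1° with length 23.3, so E = (-8.388, -21.74). ∠ZEN = 121.0° gives EN at -170.1° from the x-axis; with |EN| = 21.5, N = (-29.57, -25.43). ∠END = 49.3° gives ND at 59.20° from the x-axis; with |ND| = 15.3, D = (-21.73, -12.29). The perpendicularity gives DM at right angles to ND, so DM runs at -30.80°; with |DM| = 22.1, M = (-2.751, -23.61). ∠DMS = 141.2° gives MS at -69.60° from the x-axis; with |MS| = 11.2, S = (1.154, -34.11). Then |ZS| = |S − Z| = 34.13.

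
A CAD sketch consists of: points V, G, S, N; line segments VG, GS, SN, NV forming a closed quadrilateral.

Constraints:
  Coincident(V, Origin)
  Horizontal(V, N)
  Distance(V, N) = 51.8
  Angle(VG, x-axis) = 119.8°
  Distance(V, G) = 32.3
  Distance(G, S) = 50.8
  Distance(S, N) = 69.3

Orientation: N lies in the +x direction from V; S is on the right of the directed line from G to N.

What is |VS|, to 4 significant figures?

26.51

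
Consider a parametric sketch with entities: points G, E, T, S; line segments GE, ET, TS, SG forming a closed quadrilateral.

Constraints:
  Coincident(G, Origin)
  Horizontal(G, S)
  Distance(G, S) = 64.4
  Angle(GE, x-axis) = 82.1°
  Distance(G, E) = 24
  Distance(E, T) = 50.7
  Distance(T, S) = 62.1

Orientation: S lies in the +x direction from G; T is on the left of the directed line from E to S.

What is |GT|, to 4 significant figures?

70.73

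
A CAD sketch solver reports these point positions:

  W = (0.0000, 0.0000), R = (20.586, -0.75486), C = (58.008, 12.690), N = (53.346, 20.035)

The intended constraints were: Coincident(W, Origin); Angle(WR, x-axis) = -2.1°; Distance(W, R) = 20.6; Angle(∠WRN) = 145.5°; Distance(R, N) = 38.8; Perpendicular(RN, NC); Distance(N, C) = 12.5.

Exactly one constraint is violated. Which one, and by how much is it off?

Distance(N, C) = 12.5 — off by 3.80.

W = (0.00, 0.00) ✓; WR at -2.100° ✓; |WR| = 20.60 ✓; ∠WRN = 145.5° ✓; |RN| = 38.80 ✓; ∠(RN, NC) = 90.00° ✓; |NC| = 8.700 ✗.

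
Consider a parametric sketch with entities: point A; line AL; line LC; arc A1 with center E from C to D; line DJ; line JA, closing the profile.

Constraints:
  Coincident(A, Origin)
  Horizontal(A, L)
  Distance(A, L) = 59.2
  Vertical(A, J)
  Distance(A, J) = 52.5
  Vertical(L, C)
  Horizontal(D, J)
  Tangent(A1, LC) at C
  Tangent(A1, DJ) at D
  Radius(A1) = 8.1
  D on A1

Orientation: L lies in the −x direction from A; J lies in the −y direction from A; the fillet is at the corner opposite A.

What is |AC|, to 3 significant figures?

74.0

A is at the origin; AL is horizontal with |AL| = 59.2 and L on the −x side, so L = (-59.2, 0.00). AJ is vertical with |AJ| = 52.5 and J on the −y side, so J = (0.00, -52.5). The virtual corner opposite A is at (-59.2, -52.5). Tangency of A1 to LC means the radius EC is perpendicular to LC and A1 meets DJ tangentially, so ED is at right angles to DJ, with radius 8.1, so the center E sits 8.1 in from both sides at E = (-51.1, -44.4). That places the tangent points at C = (-59.2, -44.4) on LC and D = (-51.1, -52.5) on DJ. Then |AC| = |C − A| = 74.0.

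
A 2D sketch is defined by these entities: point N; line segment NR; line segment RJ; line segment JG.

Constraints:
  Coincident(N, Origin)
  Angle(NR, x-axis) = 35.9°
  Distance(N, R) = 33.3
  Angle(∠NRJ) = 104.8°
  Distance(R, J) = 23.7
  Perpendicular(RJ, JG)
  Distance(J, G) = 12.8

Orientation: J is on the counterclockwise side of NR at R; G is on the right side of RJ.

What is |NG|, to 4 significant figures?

55.33

N is at the origin; NR runs at 35.9° with length 33.3, so R = 33.3·(cos 35.9°, sin 35.9°) = (26.97, 19.53). ∠NRJ = 104.8°, so RJ runs at 35.9° + (180° − 104.8°) = 111.1° from the x-axis; with |RJ| = 23.7, J = R + 23.7·(cos 111.1°, sin 111.1°) = (18.44, 41.64). The perpendicularity gives JG at right angles to RJ; with |JG| = 12.8 on the right of RJ, G = J + 12.8·(0.9330, 0.3600) = (30.38, 46.25). Then |NG| = |G − N| = 55.33.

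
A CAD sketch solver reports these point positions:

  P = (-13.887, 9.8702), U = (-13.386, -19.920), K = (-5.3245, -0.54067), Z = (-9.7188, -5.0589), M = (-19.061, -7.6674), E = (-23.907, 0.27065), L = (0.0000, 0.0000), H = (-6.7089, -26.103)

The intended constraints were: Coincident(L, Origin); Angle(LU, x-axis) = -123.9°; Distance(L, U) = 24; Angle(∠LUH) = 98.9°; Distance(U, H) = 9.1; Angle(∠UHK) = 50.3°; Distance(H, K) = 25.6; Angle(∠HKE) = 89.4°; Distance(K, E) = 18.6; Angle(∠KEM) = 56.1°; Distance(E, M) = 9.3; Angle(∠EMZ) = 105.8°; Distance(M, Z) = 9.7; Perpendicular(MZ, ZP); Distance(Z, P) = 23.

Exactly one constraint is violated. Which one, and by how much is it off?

Distance(Z, P) = 23 — off by 7.50.

L = (0.00, 0.00) ✓; LU at -123.9° ✓; |LU| = 24.00 ✓; ∠LUH = 98.90° ✓; |UH| = 9.100 ✓; ∠UHK = 50.30° ✓; |HK| = 25.60 ✓; ∠HKE = 89.40° ✓; |KE| = 18.60 ✓; ∠KEM = 56.10° ✓; |EM| = 9.300 ✓; ∠EMZ = 105.8° ✓; |MZ| = 9.700 ✓; ∠(MZ, ZP) = 90.00° ✓; |ZP| = 15.50 ✗.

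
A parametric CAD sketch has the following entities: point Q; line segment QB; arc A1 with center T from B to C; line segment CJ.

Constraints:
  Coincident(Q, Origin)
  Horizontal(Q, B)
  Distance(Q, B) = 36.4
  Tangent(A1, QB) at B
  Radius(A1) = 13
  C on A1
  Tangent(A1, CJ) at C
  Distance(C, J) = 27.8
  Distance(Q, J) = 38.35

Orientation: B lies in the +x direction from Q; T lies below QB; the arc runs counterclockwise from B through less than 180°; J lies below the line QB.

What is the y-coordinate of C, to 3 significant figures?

-8.85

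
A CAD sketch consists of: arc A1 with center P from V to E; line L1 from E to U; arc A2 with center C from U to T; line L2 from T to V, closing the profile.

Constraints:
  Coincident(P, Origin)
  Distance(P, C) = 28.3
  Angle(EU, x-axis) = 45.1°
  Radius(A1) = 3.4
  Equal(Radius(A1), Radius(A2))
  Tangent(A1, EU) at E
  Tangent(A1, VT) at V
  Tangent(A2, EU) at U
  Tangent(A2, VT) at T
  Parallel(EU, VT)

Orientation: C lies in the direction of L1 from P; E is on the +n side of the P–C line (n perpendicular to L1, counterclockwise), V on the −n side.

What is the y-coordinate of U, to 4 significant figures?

22.45

The slot axis is L1's direction at 45.1°, so u = (cos 45.1°, sin 45.1°) = (0.7059, 0.7083) and n = (−sin 45.1°, cos 45.1°) = (-0.7083, 0.7059). P is at the origin and C lies 28.3 along u from P, so C = 28.3·u = (19.98, 20.05). Tangency of A1 to both parallel lines with radius 3.4 puts E and V at P ± 3.4·n: E = (-2.408, 2.400), V = (2.408, -2.400). Equal radii place U and T the same way about C: U = C + 3.4·n = (17.57, 22.45), T = C − 3.4·n = (22.38, 17.65). So U.y = 22.45.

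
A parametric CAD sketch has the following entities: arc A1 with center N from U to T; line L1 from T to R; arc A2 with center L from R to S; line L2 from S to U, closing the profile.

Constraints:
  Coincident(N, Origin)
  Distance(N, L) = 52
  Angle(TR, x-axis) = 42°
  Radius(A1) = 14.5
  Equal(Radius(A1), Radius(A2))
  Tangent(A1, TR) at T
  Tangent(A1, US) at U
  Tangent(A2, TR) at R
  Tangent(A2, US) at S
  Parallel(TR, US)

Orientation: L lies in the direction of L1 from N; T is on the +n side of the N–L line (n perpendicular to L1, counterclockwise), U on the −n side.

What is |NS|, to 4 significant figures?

53.98

The slot axis is L1's direction at 42.0°, so u = (cos 42.0°, sin 42.0°) = (0.7431, 0.6691) and n = (−sin 42.0°, cos 42.0°) = (-0.6691, 0.7431). N is at the origin and L lies 52.0 along u from N, so L = 52.0·u = (38.64, 34.79). Tangency of A1 to both parallel lines with radius 14.5 puts T and U at N ± 14.5·n: T = (-9.702, 10.78), U = (9.702, -10.78). Equal radii place R and S the same way about L: R = L + 14.5·n = (28.94, 45.57), S = L − 14.5·n = (48.35, 24.02). Then |NS| = |S − N| = 53.98.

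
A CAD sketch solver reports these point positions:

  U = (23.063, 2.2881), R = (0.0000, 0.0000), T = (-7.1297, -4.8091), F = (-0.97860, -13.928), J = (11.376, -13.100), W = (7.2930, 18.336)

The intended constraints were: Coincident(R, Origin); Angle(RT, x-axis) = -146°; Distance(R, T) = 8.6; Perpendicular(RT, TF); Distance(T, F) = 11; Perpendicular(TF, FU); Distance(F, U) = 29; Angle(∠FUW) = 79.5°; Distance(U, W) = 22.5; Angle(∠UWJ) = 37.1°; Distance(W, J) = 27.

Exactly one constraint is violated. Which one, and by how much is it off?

Distance(W, J) = 27 — off by 4.70.

R = (0.00, 0.00) ✓; RT at -146.0° ✓; |RT| = 8.600 ✓; ∠(RT, TF) = 90.00° ✓; |TF| = 11.00 ✓; ∠(TF, FU) = 90.00° ✓; |FU| = 29.00 ✓; ∠FUW = 79.50° ✓; |UW| = 22.50 ✓; ∠UWJ = 37.10° ✓; |WJ| = 31.70 ✗.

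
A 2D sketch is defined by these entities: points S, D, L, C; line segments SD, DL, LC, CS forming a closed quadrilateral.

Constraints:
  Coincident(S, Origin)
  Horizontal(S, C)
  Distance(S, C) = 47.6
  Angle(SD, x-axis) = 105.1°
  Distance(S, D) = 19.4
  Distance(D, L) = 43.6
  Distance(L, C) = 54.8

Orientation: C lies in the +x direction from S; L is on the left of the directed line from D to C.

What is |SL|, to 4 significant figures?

56.07

S is at the origin; SC is horizontal with |SC| = 47.6 and C in +x, so C = (47.6, 0). SD runs at 105.1° with |SD| = 19.4, so D = (-5.054, 18.73). L is determined by |DL| = 43.6 and |LC| = 54.8 together: it lies at the intersection of circle(D, 43.6) and circle(C, 54.8). With |DC| = 55.89, the foot of the radical line on DC is 18.08 from D and the perpendicular offset is √(43.6² − 18.08²) = 39.67. Taking the left-of-DC solution: L = (25.28, 50.05).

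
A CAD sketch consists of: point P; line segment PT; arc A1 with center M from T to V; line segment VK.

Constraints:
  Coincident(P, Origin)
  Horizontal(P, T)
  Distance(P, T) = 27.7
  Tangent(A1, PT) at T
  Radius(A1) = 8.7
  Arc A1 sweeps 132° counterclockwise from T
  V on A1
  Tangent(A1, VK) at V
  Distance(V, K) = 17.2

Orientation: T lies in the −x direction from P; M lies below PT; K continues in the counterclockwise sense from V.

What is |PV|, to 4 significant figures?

37.12

The tangent condition forces MT to be normal to PT, so M = T + (0, -8.7) = (-27.70, -8.700). On A1, T sits at bearing 90° from M; a 132° counterclockwise sweep puts V at bearing 222°, so V = M + 8.7·(cos 222°, sin 222°) = (-34.17, -14.52). Then |PV| = |V − P| = 37.12.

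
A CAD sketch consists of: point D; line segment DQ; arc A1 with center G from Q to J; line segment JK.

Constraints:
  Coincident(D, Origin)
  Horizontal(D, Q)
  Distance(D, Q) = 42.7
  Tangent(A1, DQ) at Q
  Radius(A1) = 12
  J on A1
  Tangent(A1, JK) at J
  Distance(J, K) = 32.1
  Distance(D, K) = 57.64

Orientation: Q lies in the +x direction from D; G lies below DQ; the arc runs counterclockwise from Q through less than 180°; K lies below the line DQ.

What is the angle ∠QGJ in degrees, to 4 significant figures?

98.21°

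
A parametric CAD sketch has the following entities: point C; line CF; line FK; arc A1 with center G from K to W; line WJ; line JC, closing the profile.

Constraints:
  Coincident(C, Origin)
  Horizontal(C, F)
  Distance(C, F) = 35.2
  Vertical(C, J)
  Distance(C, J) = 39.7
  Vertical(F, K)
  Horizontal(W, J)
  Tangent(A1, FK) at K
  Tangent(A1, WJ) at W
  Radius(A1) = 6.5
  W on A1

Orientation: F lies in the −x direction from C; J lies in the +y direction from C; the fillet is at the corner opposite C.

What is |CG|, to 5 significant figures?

43.885

CJ is vertical with |CJ| = 39.7 and J on the +y side, so J = (0.0000, 39.700). The virtual corner opposite C is at (-35.200, 39.700). A1 meets FK tangentially, so GK is at right angles to FK and the tangent condition forces GW to be normal to WJ, with radius 6.5, so the center G sits 6.5 in from both sides at G = (-28.700, 33.200). Then |CG| = |G − C| = 43.885.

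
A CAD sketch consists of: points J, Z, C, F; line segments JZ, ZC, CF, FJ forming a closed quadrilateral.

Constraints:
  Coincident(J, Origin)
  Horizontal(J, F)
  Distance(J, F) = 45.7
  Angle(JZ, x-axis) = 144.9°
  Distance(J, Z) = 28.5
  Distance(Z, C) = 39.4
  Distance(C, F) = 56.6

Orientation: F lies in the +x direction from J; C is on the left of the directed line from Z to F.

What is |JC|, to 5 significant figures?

42.018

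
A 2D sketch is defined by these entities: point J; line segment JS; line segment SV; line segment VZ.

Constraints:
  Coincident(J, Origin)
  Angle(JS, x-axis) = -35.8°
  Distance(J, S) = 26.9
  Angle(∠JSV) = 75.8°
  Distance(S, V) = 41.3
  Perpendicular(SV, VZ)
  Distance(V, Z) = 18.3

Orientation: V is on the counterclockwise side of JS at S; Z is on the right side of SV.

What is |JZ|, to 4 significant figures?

56.33

J is at the origin; JS runs at -35.8° with length 26.9, so S = 26.9·(cos -35.8°, sin -35.8°) = (21.82, -15.74). ∠JSV = 75.8°, so SV runs at -35.8° + (180° − 75.8°) = 68.40° from the x-axis; with |SV| = 41.3, V = S + 41.3·(cos 68.40°, sin 68.40°) = (37.02, 22.66). SV is perpendicular to VZ; with |VZ| = 18.3 on the right of SV, Z = V + 18.3·(0.9298, -0.3681) = (54.04, 15.93). Then |JZ| = |Z − J| = 56.33.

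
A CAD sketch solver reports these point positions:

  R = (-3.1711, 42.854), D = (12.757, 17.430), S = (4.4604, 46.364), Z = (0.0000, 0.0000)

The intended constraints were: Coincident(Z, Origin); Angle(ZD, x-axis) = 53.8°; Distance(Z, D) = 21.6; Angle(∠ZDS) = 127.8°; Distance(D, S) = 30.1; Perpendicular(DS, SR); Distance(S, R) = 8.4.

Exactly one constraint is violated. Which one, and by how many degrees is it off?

Perpendicular(DS, SR) — off by 8.70°.

Z = (0.00, 0.00) ✓; ZD at 53.80° ✓; |ZD| = 21.60 ✓; ∠ZDS = 127.8° ✓; |DS| = 30.10 ✓; ∠(DS, SR) = 98.70° ✗; |SR| = 8.400 ✓.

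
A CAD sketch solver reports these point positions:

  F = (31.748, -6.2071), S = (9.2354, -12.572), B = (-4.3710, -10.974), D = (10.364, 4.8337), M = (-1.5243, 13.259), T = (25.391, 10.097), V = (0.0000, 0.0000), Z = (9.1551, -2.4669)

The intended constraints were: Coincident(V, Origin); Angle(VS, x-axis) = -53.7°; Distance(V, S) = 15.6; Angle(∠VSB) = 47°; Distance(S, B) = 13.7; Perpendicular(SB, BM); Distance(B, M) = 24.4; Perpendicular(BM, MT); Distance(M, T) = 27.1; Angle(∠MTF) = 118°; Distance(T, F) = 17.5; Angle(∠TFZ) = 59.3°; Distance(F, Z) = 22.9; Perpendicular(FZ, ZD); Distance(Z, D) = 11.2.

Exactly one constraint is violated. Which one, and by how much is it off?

Distance(Z, D) = 11.2 — off by 3.80.

V = (0.00, 0.00) ✓; VS at -53.70° ✓; |VS| = 15.60 ✓; ∠VSB = 47.00° ✓; |SB| = 13.70 ✓; ∠(SB, BM) = 90.00° ✓; |BM| = 24.40 ✓; ∠(BM, MT) = 90.00° ✓; |MT| = 27.10 ✓; ∠MTF = 118.0° ✓; |TF| = 17.50 ✓; ∠TFZ = 59.30° ✓; |FZ| = 22.90 ✓; ∠(FZ, ZD) = 90.00° ✓; |ZD| = 7.400 ✗.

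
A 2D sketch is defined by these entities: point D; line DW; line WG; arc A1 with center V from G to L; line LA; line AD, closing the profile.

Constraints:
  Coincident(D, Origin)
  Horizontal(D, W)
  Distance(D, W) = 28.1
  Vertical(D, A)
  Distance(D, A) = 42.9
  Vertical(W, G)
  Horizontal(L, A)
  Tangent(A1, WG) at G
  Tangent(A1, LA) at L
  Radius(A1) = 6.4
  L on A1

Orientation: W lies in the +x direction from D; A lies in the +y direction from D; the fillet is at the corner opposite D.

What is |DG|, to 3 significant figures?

46.1

D is at the origin; DW is horizontal with |DW| = 28.1 and W on the +x side, so W = (28.1, 0.00). DA is vertical with |DA| = 42.9 and A on the +y side, so A = (0.00, 42.9). The virtual corner opposite D is at (28.1, 42.9). Since A1 is tangent to WG there, VG ⟂ WG and tangency of A1 to LA means the radius VL is perpendicular to LA, with radius 6.4, so the center V sits 6.4 in from both sides at V = (21.7, 36.5). That places the tangent points at G = (28.1, 36.5) on WG and L = (21.7, 42.9) on LA. Then |DG| = |G − D| = 46.1.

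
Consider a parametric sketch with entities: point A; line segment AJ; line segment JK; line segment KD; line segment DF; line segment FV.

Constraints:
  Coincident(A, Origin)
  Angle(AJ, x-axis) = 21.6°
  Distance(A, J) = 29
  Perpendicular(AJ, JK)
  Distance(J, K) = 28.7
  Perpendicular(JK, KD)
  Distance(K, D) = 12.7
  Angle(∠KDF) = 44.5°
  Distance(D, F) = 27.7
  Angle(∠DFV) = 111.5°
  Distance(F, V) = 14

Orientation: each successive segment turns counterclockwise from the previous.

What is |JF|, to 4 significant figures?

11.66

A is at the origin; AJ runs at 21.6° with length 29.0, so J = (26.96, 10.68). The perpendicularity gives JK at right angles to AJ, so JK runs at 111.6°; with |JK| = 28.7, K = (16.40, 37.36). JK ⟂ KD, so KD runs at -158.4°; with |KD| = 12.7, D = (4.590, 32.69). ∠KDF = 44.5° gives DF at -22.90° from the x-axis; with |DF| = 27.7, F = (30.11, 21.91). Then |JF| = |F − J| = 11.66.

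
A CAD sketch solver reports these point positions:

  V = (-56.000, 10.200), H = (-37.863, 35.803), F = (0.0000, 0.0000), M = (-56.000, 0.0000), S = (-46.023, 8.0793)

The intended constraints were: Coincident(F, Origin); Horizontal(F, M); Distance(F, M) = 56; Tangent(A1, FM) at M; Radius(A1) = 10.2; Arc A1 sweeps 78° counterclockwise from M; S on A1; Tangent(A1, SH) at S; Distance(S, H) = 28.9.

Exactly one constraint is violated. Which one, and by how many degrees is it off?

Tangent(A1, SH) at S — off by 4.40°.

F = (0.00, 0.00) ✓; F.y = 0.00, M.y = 0.00 ✓; |FM| = 56.00 ✓; ∠(VM, MF) = 90.00° ✓; |VM| = 10.20 ✓; bearing(V→S) − bearing(V→M) = 78.00° ✓; |VS| = 10.20 ✓; ∠(VS, SH) = 94.40° ✗; |SH| = 28.90 ✓.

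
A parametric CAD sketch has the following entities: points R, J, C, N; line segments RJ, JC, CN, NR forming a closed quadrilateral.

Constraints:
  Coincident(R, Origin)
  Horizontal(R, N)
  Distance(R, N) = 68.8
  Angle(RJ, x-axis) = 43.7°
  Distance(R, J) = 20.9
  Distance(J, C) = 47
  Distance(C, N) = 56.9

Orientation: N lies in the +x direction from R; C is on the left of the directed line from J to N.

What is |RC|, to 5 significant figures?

67.759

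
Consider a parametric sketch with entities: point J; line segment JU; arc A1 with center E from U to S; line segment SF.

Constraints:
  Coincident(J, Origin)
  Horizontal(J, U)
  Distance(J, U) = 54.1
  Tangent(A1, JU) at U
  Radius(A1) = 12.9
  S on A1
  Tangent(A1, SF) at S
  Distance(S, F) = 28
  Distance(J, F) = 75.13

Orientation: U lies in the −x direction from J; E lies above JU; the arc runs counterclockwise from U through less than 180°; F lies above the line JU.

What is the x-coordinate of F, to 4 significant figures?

-61.78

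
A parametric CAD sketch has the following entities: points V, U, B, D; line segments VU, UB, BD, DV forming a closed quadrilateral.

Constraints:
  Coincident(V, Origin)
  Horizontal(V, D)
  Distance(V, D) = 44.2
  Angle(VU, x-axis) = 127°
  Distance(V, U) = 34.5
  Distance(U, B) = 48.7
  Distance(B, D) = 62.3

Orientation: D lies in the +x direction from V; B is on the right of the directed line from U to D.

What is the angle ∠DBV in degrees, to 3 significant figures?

35.5°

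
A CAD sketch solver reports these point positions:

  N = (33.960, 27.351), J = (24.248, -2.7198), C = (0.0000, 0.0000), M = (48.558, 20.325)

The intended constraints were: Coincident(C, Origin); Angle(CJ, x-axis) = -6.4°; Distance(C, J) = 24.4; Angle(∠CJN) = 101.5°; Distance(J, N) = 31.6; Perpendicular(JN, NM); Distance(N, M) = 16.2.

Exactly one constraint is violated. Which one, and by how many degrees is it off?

Perpendicular(JN, NM) — off by 7.80°.

C = (0.00, 0.00) ✓; CJ at -6.400° ✓; |CJ| = 24.40 ✓; ∠CJN = 101.5° ✓; |JN| = 31.60 ✓; ∠(JN, NM) = 97.80° ✗; |NM| = 16.20 ✓.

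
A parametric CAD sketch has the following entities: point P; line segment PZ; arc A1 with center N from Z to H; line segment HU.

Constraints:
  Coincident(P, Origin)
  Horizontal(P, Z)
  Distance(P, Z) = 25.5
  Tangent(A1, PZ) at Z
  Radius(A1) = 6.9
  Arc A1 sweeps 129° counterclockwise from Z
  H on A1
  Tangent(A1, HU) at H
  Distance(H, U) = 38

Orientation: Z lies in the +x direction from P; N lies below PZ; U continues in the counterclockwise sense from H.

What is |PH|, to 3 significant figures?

23.1

P is at the origin; P and Z share the same y with |PZ| = 25.5 and Z on the +x side, so Z = (25.5, 0.00). Since A1 is tangent to PZ there, NZ ⟂ PZ, so N = Z + (0, -6.9) = (25.5, -6.90). On A1, Z sits at bearing 90° from N; a 129° counterclockwise sweep puts H at bearing 219°, so H = N + 6.9·(cos 219°, sin 219°) = (20.1, -11.2). Then |PH| = |H − P| = 23.1.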